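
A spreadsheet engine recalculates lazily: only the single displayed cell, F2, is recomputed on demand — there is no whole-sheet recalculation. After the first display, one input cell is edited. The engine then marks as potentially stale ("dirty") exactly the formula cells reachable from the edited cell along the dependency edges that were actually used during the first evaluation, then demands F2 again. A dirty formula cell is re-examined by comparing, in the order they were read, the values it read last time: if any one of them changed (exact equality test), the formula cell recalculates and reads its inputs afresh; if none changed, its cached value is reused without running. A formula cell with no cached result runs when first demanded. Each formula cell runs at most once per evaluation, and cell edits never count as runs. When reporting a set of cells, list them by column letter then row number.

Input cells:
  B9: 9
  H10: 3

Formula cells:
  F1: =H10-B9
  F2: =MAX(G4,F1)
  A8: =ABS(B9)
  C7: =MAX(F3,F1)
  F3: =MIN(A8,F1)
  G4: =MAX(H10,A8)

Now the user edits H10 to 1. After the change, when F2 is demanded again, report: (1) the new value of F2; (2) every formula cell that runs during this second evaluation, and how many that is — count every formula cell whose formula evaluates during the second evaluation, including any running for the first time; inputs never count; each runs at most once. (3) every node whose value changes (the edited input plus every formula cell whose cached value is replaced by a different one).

First evaluation (everything demanded from the output):
  A8 = ABS(9) = 9
  F1 = 3 - 9 = -6
  G4 = MAX(3, 9) = 9
  F2 = MAX(9, -6) = 9

Propagation after the edit:
  F1: runs — H10 3->1; result -8.
  G4: runs — H10 3->1; result 9 (same value as before).
  F2: runs — F1 -6->-8; result 9 (same value as before).

New value of F2: 9.
Formula cells that run: F1, F2, G4 — 3 in total.
Values that change: F1, H10.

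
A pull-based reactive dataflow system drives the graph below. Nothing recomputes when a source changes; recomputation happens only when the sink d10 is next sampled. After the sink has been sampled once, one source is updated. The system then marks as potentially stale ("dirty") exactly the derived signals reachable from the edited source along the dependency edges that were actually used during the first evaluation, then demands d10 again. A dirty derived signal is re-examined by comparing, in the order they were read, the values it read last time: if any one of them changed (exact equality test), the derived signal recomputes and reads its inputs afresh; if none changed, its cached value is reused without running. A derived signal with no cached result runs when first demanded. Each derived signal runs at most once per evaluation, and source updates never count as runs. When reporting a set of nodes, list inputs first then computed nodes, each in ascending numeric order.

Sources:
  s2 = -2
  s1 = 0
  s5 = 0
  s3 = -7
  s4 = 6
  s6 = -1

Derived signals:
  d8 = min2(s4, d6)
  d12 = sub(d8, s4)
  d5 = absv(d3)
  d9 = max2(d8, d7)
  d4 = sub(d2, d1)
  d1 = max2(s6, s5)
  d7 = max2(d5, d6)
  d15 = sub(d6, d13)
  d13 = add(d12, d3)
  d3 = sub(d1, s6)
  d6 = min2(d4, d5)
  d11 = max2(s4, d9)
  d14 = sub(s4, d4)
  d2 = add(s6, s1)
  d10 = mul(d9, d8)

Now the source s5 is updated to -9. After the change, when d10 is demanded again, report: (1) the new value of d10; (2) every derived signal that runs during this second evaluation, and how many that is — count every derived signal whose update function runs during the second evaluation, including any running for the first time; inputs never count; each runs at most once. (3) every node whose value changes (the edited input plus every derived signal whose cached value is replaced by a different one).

First evaluation (everything demanded from the output):
  d1 = max2(-1, 0) = 0
  d2 = add(-1, 0) = -1
  d3 = sub(0, -1) = 1
  d4 = sub(-1, 0) = -1
  d5 = absv(1) = 1
  d6 = min2(-1, 1) = -1
  d7 = max2(1, -1) = 1
  d8 = min2(6, -1) = -1
  d9 = max2(-1, 1) = 1
  d10 = mul(1, -1) = -1

Propagation after the edit:
  d1: runs — s5 0->-9; result -1.
  d3: runs — d1 0->-1; result 0.
  d4: runs — d1 0->-1; result 0.
  d5: runs — d3 1->0; result 0.
  d6: runs — d4 -1->0; d5 1->0; result 0.
  d7: runs — d5 1->0; d6 -1->0; result 0.
  d8: runs — d6 -1->0; result 0.
  d9: runs — d8 -1->0; d7 1->0; result 0.
  d10: runs — d9 1->0; d8 -1->0; result 0.

New value of d10: 0.
Derived signals that run: d1, d3, d4, d5, d6, d7, d8, d9, d10 — 9 in total.
Values that change: s5, d1, d3, d4, d5, d6, d7, d8, d9, d10.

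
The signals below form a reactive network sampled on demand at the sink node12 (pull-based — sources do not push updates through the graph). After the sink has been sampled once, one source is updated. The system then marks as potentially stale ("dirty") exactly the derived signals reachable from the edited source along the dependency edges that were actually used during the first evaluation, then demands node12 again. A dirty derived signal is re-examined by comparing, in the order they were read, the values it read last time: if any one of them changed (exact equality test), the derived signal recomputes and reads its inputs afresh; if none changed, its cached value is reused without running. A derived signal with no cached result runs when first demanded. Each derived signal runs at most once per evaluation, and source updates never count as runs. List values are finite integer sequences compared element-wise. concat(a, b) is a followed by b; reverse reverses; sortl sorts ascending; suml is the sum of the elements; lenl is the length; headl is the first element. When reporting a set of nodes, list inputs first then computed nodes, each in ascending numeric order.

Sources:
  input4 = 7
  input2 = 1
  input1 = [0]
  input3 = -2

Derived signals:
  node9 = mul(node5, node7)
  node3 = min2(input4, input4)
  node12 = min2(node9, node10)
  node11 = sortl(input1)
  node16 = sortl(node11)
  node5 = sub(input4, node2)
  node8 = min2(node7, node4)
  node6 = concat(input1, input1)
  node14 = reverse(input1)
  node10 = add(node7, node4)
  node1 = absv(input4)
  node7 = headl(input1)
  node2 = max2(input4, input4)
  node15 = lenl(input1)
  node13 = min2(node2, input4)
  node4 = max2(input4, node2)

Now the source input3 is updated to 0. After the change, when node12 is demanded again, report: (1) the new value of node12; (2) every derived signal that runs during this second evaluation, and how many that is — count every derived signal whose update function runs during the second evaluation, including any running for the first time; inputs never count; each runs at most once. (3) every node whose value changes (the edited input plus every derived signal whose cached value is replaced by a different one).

Initial pass — values computed on the first demand:
  node2 = max2(7, 7) = 7
  node4 = max2(7, 7) = 7
  node5 = sub(7, 7) = 0
  node7 = headl([0]) = 0
  node9 = mul(0, 0) = 0
  node10 = add(0, 7) = 7
  node12 = min2(0, 7) = 0

Second demand — change propagation:
  no demanded computation ever read input3, so the edit dirties nothing and nothing runs.

The important point: nothing the output needs ever reads input3, so the edit is invisible to it.

node12 now evaluates to 0.
Run set: none (0 run).
Changed values: input3.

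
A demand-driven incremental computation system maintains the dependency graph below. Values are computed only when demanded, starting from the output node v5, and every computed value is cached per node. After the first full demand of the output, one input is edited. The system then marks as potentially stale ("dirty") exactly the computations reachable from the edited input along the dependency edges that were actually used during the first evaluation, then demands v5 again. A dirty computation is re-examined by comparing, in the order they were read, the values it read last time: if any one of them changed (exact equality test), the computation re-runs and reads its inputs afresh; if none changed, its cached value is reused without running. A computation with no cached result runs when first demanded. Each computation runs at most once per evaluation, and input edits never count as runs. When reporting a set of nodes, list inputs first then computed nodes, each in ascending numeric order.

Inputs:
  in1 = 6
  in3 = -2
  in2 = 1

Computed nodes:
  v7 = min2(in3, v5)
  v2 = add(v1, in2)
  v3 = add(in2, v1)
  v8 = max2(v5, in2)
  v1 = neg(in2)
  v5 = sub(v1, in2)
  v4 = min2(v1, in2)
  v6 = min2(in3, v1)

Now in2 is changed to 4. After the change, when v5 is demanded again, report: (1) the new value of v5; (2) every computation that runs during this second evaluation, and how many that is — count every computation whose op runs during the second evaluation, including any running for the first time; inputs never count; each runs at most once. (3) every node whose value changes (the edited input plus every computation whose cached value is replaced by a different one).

New value of v5: -8.
Computations that run: v1, v5 — 2 in total.
Values that change: in2, v1, v5.

First evaluation (everything demanded from the output):
  v1 = neg(1) = -1
  v5 = sub(-1, 1) = -2

Propagation after the edit:
  v1: runs — in2 1->4; result -4.
  v5: runs — v1 -1->-4; in2 1->4; result -8.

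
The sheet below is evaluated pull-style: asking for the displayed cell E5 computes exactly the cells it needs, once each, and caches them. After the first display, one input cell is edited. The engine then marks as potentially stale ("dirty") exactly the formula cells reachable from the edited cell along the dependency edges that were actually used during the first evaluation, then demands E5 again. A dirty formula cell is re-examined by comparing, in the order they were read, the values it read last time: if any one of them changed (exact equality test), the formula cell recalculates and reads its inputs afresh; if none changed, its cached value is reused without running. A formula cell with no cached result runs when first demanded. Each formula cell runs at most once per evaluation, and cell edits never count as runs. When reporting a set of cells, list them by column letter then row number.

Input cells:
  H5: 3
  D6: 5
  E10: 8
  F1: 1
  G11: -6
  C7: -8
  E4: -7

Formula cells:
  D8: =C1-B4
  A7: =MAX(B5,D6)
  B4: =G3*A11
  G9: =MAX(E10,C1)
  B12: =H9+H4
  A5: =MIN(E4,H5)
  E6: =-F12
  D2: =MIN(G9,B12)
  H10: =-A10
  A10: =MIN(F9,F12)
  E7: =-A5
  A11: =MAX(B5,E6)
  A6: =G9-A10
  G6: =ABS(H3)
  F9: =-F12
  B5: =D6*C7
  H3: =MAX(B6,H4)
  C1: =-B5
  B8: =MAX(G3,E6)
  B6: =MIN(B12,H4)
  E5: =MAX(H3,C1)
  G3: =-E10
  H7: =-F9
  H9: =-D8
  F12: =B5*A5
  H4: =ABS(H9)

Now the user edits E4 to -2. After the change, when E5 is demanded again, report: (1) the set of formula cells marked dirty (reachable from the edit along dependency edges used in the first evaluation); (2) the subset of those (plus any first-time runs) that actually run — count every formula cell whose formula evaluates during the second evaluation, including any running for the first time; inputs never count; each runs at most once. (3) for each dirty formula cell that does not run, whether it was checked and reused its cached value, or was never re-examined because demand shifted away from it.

First demand of the output computes:
  A5 = MIN(-7, 3) = -7
  B5 = 5 * -8 = -40
  C1 = -(-40) = 40
  F12 = -40 * -7 = 280
  E6 = -(280) = -280
  A11 = MAX(-40, -280) = -40
  G3 = -(8) = -8
  B4 = -8 * -40 = 320
  D8 = 40 - 320 = -280
  H9 = -(-280) = 280
  H4 = ABS(280) = 280
  B12 = 280 + 280 = 560
  B6 = MIN(560, 280) = 280
  H3 = MAX(280, 280) = 280
  E5 = MAX(280, 40) = 280

After the edit, cleaning proceeds:
  A5: a read changed (E4 -7->-2) — executes, giving -2.
  F12: a read changed (A5 -7->-2) — executes, giving 80.
  E6: a read changed (F12 280->80) — executes, giving -80.
  A11: a read changed (E6 -280->-80) — executes, giving -40 — identical to its old value.
  B4: dirty, but its reads are unchanged (G3 unchanged, A11 unchanged); cached 320 stands.
  D8: dirty, but its reads are unchanged (C1 unchanged, B4 unchanged); cached -280 stands.
  H9: dirty, but its reads are unchanged (D8 unchanged); cached 280 stands.
  H4: dirty, but its reads are unchanged (H9 unchanged); cached 280 stands.
  B12: dirty, but its reads are unchanged (H9 unchanged, H4 unchanged); cached 560 stands.
  B6: dirty, but its reads are unchanged (B12 unchanged, H4 unchanged); cached 280 stands.
  H3: dirty, but its reads are unchanged (B6 unchanged, H4 unchanged); cached 280 stands.
  E5: dirty, but its reads are unchanged (H3 unchanged, C1 unchanged); cached 280 stands.

Note the absorption at A11: it re-runs yet its value is the same, leaving the output's value untouched.

The edit dirties: A5, A11, B4, B6, B12, D8, E5, E6, F12, H3, H4, H9.
4 formula cells run: A5, A11, E6, F12.
Cache hits after checking: B4, B6, B12, D8, E5, H3, H4, H9.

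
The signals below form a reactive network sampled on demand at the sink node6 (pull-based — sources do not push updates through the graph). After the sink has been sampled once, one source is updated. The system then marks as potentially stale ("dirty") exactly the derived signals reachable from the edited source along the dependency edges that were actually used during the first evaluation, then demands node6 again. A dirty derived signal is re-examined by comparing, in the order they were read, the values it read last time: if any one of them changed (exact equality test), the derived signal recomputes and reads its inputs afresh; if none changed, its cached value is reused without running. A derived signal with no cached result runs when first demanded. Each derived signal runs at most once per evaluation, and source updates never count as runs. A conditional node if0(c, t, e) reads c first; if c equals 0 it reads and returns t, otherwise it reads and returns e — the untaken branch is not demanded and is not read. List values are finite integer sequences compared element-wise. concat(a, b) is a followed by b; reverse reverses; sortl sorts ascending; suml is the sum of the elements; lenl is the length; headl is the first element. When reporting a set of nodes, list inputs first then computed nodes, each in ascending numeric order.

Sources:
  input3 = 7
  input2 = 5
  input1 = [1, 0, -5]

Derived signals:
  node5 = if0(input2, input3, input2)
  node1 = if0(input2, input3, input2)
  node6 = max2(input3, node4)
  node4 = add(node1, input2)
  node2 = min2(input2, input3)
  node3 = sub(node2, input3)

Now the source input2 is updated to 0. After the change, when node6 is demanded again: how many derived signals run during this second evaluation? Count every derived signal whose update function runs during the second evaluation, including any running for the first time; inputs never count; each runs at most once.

Run set: node1, node4, node6 (3 run).

Initial pass — values computed on the first demand:
  node1 = if0(input2=5 -> else branch input2) = 5
  node4 = add(5, 5) = 10
  node6 = max2(7, 10) = 10

Second demand — change propagation:
  node1: re-runs because input2 5->0; input2 5->0; new result 7.
  node4: re-runs because node1 5->7; input2 5->0; new result 7.
  node6: re-runs because node4 10->7; new result 7.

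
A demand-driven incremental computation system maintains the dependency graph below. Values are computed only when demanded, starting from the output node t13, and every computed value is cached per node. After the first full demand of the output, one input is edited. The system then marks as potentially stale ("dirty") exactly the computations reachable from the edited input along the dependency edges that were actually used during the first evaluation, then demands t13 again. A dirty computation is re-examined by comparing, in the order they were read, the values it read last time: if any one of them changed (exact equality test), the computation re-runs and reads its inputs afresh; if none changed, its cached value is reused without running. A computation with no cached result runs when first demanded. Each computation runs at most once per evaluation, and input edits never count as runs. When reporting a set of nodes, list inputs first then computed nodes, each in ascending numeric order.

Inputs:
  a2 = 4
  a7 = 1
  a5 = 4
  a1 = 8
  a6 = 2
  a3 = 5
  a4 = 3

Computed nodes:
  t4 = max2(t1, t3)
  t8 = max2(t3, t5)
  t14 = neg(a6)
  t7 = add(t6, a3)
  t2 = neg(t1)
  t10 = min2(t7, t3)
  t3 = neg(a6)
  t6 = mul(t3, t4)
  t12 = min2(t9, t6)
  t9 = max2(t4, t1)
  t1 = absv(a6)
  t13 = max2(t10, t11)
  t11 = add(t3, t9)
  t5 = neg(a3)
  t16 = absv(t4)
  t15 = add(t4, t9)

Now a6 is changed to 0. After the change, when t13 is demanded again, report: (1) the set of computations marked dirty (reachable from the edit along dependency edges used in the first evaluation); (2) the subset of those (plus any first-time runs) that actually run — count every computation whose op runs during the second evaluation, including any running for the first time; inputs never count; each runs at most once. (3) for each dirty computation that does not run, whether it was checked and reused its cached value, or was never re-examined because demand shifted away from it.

Marked dirty: t1, t3, t4, t6, t7, t9, t10, t11, t13.
Computations that run: t1, t3, t4, t6, t7, t9, t10, t11, t13 — 9 in total.
Every dirty computation ran.

First evaluation (everything demanded from the output):
  t1 = absv(2) = 2
  t3 = neg(2) = -2
  t4 = max2(2, -2) = 2
  t6 = mul(-2, 2) = -4
  t7 = add(-4, 5) = 1
  t9 = max2(2, 2) = 2
  t10 = min2(1, -2) = -2
  t11 = add(-2, 2) = 0
  t13 = max2(-2, 0) = 0

Propagation after the edit:
  t1: runs — a6 2->0; result 0.
  t3: runs — a6 2->0; result 0.
  t4: runs — t1 2->0; t3 -2->0; result 0.
  t6: runs — t3 -2->0; t4 2->0; result 0.
  t7: runs — t6 -4->0; result 5.
  t9: runs — t4 2->0; t1 2->0; result 0.
  t10: runs — t7 1->5; t3 -2->0; result 0.
  t11: runs — t3 -2->0; t9 2->0; result 0 (same value as before).
  t13: runs — t10 -2->0; result 0 (same value as before).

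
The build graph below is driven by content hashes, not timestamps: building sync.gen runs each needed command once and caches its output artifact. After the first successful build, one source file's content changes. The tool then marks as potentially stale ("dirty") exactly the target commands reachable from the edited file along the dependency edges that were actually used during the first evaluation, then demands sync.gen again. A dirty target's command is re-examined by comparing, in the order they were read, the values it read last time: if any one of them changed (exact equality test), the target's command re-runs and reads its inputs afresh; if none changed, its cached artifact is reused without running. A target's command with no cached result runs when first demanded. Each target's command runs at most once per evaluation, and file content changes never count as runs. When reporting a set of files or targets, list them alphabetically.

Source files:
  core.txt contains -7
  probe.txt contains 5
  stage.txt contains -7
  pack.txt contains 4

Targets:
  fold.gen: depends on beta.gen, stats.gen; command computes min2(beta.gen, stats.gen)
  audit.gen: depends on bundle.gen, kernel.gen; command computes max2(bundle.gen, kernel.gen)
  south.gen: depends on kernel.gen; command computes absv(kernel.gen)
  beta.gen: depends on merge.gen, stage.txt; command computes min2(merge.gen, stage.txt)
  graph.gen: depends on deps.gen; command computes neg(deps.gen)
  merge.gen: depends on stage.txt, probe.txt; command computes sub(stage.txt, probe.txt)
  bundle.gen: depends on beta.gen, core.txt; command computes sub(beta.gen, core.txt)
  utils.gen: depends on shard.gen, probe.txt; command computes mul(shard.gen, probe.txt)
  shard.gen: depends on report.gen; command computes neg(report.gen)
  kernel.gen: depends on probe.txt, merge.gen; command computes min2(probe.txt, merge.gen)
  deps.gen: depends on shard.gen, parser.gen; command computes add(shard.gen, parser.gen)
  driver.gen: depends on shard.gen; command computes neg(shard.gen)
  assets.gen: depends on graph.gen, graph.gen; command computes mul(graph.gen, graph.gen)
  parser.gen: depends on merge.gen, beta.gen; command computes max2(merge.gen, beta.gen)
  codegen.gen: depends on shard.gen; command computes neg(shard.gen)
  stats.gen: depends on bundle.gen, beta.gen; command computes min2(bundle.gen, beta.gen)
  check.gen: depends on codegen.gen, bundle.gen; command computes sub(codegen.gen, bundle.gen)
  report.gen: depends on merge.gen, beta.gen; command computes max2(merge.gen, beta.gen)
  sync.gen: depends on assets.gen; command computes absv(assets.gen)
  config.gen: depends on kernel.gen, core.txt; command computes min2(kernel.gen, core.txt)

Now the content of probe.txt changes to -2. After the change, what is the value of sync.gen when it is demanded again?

sync.gen now evaluates to 0.
The important point: deps.gen recomputes to an identical value, and the output ends up unchanged.

Initial pass — values computed on the first demand:
  merge.gen = sub(-7, 5) = -12
  beta.gen = min2(-12, -7) = -12
  parser.gen = max2(-12, -12) = -12
  report.gen = max2(-12, -12) = -12
  shard.gen = neg(-12) = 12
  deps.gen = add(12, -12) = 0
  graph.gen = neg(0) = 0
  assets.gen = mul(0, 0) = 0
  sync.gen = absv(0) = 0

Second demand — change propagation:
  merge.gen: re-runs because probe.txt 5->-2; new result -5.
  beta.gen: re-runs because merge.gen -12->-5; new result -7.
  parser.gen: re-runs because merge.gen -12->-5; beta.gen -12->-7; new result -5.
  report.gen: re-runs because merge.gen -12->-5; beta.gen -12->-7; new result -5.
  shard.gen: re-runs because report.gen -12->-5; new result 5.
  deps.gen: re-runs because shard.gen 12->5; parser.gen -12->-5; new result 0 (unchanged).
  graph.gen: re-examined; everything it read last time is the same (deps.gen unchanged) — cache 0 kept, no run.
  assets.gen: re-examined; everything it read last time is the same (graph.gen unchanged, graph.gen unchanged) — cache 0 kept, no run.
  sync.gen: re-examined; everything it read last time is the same (assets.gen unchanged) — cache 0 kept, no run.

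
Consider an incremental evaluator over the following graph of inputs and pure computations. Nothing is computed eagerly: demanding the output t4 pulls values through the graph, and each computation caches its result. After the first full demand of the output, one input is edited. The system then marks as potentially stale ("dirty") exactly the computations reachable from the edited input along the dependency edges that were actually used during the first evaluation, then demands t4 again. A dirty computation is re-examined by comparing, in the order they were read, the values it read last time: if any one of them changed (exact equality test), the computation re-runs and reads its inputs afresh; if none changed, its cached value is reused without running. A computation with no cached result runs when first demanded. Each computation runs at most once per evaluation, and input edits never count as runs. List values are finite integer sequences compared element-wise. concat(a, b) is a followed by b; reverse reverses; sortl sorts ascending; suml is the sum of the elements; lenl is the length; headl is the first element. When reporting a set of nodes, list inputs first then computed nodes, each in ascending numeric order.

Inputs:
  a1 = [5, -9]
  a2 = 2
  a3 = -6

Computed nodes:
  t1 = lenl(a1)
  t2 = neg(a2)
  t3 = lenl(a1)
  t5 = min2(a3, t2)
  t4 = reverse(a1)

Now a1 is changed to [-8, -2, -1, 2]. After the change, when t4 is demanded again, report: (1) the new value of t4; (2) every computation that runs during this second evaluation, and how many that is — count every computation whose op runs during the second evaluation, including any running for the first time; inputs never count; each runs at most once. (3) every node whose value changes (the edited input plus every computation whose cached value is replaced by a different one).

t4 now evaluates to [2, -1, -2, -8].
Run set: t4 (1 run).
Changed values: a1, t4.

Initial pass — values computed on the first demand:
  t4 = reverse([5, -9]) = [-9, 5]

Second demand — change propagation:
  t4: re-runs because a1 [5, -9]->[-8, -2, -1, 2]; new result [2, -1, -2, -8].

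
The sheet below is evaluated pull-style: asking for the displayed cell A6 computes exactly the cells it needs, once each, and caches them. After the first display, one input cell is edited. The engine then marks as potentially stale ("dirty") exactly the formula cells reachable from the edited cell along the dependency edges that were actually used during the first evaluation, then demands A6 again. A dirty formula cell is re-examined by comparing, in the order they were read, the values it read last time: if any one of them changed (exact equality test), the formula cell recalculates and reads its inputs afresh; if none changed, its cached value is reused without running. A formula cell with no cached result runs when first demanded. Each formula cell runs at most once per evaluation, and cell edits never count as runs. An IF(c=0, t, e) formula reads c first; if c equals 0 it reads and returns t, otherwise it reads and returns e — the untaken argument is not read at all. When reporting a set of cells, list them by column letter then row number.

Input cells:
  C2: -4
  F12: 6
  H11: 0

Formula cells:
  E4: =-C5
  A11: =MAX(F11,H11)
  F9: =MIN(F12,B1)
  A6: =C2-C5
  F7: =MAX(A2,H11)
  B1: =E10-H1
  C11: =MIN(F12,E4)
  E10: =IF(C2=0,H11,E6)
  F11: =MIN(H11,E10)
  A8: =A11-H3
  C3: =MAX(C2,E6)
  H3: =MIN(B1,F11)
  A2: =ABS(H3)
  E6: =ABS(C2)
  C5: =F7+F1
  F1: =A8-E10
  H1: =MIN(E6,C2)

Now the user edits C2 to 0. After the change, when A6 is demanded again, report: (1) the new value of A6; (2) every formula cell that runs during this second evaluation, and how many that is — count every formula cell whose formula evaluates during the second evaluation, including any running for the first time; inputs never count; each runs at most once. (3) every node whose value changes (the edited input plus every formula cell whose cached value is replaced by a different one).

First demand of the output computes:
  E6 = ABS(-4) = 4
  E10 = IF(C2=0: C2=-4 -> else branch E6) = 4
  F11 = MIN(0, 4) = 0
  A11 = MAX(0, 0) = 0
  H1 = MIN(4, -4) = -4
  B1 = 4 - -4 = 8
  H3 = MIN(8, 0) = 0
  A2 = ABS(0) = 0
  A8 = 0 - 0 = 0
  F1 = 0 - 4 = -4
  F7 = MAX(0, 0) = 0
  C5 = 0 + -4 = -4
  A6 = -4 - -4 = 0

After the edit, cleaning proceeds:
  E6: a read changed (C2 -4->0) — executes, giving 0.
  E10: a read changed (C2 -4->0; E6 4->0) — executes, giving 0.
  F11: a read changed (E10 4->0) — executes, giving 0 — identical to its old value.
  A11: dirty, but its reads are unchanged (F11 unchanged, H11 unchanged); cached 0 stands.
  H1: a read changed (E6 4->0; C2 -4->0) — executes, giving 0.
  B1: a read changed (E10 4->0; H1 -4->0) — executes, giving 0.
  H3: a read changed (B1 8->0) — executes, giving 0 — identical to its old value.
  A2: dirty, but its reads are unchanged (H3 unchanged); cached 0 stands.
  A8: dirty, but its reads are unchanged (A11 unchanged, H3 unchanged); cached 0 stands.
  F1: a read changed (E10 4->0) — executes, giving 0.
  F7: dirty, but its reads are unchanged (A2 unchanged, H11 unchanged); cached 0 stands.
  C5: a read changed (F1 -4->0) — executes, giving 0.
  A6: a read changed (C2 -4->0; C5 -4->0) — executes, giving 0 — identical to its old value.

Note where the cutoff bites: A11 is checked, finds nothing changed, and keeps its cache.

Demanding A6 again yields 0.
9 formula cells run: A6, B1, C5, E6, E10, F1, F11, H1, H3.
The nodes whose values change: B1, C2, C5, E6, E10, F1, H1.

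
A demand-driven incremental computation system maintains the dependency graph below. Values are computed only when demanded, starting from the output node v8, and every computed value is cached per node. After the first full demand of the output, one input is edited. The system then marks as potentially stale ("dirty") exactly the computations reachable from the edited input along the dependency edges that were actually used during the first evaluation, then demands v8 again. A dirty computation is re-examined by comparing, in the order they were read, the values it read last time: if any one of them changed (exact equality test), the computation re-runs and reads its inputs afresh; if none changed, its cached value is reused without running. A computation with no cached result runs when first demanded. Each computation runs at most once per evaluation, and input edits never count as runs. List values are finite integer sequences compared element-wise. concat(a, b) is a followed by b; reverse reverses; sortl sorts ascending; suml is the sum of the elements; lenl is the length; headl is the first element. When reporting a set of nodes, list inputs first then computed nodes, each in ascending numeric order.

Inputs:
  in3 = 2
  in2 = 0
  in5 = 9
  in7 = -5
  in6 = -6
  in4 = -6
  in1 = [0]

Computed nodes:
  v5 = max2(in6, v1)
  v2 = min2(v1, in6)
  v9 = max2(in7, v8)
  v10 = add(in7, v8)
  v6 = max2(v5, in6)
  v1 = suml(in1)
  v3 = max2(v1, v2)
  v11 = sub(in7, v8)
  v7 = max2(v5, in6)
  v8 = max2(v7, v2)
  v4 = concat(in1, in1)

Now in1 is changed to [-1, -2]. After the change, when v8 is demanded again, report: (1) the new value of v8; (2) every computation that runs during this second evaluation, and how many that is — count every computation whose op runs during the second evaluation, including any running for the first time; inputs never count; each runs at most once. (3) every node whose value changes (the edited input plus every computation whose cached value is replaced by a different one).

First evaluation (everything demanded from the output):
  v1 = suml([0]) = 0
  v2 = min2(0, -6) = -6
  v5 = max2(-6, 0) = 0
  v7 = max2(0, -6) = 0
  v8 = max2(0, -6) = 0

Propagation after the edit:
  v1: runs — in1 [0]->[-1, -2]; result -3.
  v2: runs — v1 0->-3; result -6 (same value as before).
  v5: runs — v1 0->-3; result -3.
  v7: runs — v5 0->-3; result -3.
  v8: runs — v7 0->-3; result -3.

New value of v8: -3.
Computations that run: v1, v2, v5, v7, v8 — 5 in total.
Values that change: in1, v1, v5, v7, v8.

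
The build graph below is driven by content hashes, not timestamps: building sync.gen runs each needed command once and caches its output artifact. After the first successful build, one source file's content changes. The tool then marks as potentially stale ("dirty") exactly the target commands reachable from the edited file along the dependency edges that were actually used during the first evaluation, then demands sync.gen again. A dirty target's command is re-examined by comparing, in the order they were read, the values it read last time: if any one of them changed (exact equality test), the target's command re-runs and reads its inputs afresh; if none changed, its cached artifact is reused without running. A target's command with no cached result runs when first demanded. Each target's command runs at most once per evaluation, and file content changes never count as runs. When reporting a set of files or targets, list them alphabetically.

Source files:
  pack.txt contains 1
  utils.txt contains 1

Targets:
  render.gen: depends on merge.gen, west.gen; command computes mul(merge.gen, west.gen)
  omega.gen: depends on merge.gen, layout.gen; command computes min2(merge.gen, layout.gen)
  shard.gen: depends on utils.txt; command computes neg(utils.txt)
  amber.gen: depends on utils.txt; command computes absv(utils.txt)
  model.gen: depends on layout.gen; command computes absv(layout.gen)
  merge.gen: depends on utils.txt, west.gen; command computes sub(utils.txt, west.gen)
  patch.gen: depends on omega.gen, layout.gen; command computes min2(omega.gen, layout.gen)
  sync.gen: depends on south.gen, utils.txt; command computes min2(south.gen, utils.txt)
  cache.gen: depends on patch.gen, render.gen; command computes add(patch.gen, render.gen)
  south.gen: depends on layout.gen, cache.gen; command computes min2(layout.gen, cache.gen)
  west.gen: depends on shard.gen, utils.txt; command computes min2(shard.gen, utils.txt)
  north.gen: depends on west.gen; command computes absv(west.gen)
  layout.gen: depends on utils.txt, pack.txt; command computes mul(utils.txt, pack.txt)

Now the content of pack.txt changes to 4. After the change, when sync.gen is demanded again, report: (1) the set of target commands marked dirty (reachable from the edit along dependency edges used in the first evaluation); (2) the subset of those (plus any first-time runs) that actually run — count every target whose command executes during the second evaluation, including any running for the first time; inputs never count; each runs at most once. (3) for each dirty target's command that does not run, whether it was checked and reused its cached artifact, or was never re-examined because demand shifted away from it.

Dirty set: cache.gen, layout.gen, omega.gen, patch.gen, south.gen, sync.gen.
Run set: cache.gen, layout.gen, omega.gen, patch.gen, south.gen, sync.gen (6 run).
All dirty target commands ended up running.

Initial pass — values computed on the first demand:
  layout.gen = mul(1, 1) = 1
  shard.gen = neg(1) = -1
  west.gen = min2(-1, 1) = -1
  merge.gen = sub(1, -1) = 2
  omega.gen = min2(2, 1) = 1
  patch.gen = min2(1, 1) = 1
  render.gen = mul(2, -1) = -2
  cache.gen = add(1, -2) = -1
  south.gen = min2(1, -1) = -1
  sync.gen = min2(-1, 1) = -1

Second demand — change propagation:
  layout.gen: re-runs because pack.txt 1->4; new result 4.
  omega.gen: re-runs because layout.gen 1->4; new result 2.
  patch.gen: re-runs because omega.gen 1->2; layout.gen 1->4; new result 2.
  cache.gen: re-runs because patch.gen 1->2; new result 0.
  south.gen: re-runs because layout.gen 1->4; cache.gen -1->0; new result 0.
  sync.gen: re-runs because south.gen -1->0; new result 0.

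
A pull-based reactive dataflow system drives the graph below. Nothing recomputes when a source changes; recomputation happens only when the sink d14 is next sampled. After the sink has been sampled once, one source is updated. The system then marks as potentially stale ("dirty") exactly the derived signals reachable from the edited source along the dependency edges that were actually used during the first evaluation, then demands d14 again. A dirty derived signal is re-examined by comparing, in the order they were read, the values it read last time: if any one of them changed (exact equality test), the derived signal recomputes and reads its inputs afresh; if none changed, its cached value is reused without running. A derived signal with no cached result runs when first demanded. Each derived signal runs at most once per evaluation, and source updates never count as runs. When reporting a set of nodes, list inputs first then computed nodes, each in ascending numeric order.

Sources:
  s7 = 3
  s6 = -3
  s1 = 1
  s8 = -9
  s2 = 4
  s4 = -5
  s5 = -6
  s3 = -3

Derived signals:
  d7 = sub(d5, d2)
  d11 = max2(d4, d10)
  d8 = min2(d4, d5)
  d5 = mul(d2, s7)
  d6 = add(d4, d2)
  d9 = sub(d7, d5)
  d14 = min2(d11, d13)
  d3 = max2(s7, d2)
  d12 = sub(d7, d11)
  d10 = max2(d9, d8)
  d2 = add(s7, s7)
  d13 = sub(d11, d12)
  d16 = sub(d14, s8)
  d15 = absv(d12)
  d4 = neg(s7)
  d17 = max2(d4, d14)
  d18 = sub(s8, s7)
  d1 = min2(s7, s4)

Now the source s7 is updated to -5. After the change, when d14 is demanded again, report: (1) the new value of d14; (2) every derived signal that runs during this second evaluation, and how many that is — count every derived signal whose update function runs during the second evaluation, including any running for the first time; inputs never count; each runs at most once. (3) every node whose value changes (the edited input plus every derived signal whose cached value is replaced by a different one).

First evaluation (everything demanded from the output):
  d2 = add(3, 3) = 6
  d4 = neg(3) = -3
  d5 = mul(6, 3) = 18
  d7 = sub(18, 6) = 12
  d8 = min2(-3, 18) = -3
  d9 = sub(12, 18) = -6
  d10 = max2(-6, -3) = -3
  d11 = max2(-3, -3) = -3
  d12 = sub(12, -3) = 15
  d13 = sub(-3, 15) = -18
  d14 = min2(-3, -18) = -18

Propagation after the edit:
  d2: runs — s7 3->-5; s7 3->-5; result -10.
  d4: runs — s7 3->-5; result 5.
  d5: runs — d2 6->-10; s7 3->-5; result 50.
  d7: runs — d5 18->50; d2 6->-10; result 60.
  d8: runs — d4 -3->5; d5 18->50; result 5.
  d9: runs — d7 12->60; d5 18->50; result 10.
  d10: runs — d9 -6->10; d8 -3->5; result 10.
  d11: runs — d4 -3->5; d10 -3->10; result 10.
  d12: runs — d7 12->60; d11 -3->10; result 50.
  d13: runs — d11 -3->10; d12 15->50; result -40.
  d14: runs — d11 -3->10; d13 -18->-40; result -40.

New value of d14: -40.
Derived signals that run: d2, d4, d5, d7, d8, d9, d10, d11, d12, d13, d14 — 11 in total.
Values that change: s7, d2, d4, d5, d7, d8, d9, d10, d11, d12, d13, d14.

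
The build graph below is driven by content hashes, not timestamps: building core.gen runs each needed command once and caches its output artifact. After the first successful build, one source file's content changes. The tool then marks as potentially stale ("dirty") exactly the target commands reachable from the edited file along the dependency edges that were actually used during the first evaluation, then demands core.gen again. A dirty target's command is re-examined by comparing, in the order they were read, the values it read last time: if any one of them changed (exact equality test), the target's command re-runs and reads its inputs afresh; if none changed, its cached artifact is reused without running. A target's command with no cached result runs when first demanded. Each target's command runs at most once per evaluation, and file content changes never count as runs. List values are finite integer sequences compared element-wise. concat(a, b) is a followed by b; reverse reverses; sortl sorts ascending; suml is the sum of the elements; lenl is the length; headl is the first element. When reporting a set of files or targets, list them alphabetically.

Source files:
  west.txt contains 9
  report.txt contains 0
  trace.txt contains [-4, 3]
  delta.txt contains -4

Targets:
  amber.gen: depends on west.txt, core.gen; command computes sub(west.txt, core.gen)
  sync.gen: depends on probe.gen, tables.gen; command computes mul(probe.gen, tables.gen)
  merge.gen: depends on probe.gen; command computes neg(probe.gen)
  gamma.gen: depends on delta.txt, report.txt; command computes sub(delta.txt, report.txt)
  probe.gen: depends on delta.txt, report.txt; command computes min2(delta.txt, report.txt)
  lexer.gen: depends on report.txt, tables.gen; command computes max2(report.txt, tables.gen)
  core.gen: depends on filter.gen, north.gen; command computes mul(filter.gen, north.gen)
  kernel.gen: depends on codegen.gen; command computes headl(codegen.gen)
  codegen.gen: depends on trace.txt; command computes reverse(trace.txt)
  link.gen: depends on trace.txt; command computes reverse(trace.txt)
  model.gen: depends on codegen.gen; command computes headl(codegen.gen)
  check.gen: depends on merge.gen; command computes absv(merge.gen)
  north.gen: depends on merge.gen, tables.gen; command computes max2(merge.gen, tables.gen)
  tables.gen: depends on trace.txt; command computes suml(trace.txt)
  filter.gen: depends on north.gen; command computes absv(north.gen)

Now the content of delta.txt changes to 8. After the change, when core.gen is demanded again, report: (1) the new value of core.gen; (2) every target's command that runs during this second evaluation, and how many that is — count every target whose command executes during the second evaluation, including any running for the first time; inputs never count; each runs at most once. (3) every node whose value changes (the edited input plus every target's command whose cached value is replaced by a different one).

Initial pass — values computed on the first demand:
  probe.gen = min2(-4, 0) = -4
  merge.gen = neg(-4) = 4
  tables.gen = suml([-4, 3]) = -1
  north.gen = max2(4, -1) = 4
  filter.gen = absv(4) = 4
  core.gen = mul(4, 4) = 16

Second demand — change propagation:
  probe.gen: re-runs because delta.txt -4->8; new result 0.
  merge.gen: re-runs because probe.gen -4->0; new result 0.
  north.gen: re-runs because merge.gen 4->0; new result 0.
  filter.gen: re-runs because north.gen 4->0; new result 0.
  core.gen: re-runs because filter.gen 4->0; north.gen 4->0; new result 0.

core.gen now evaluates to 0.
Run set: core.gen, filter.gen, merge.gen, north.gen, probe.gen (5 run).
Changed values: core.gen, delta.txt, filter.gen, merge.gen, north.gen, probe.gen.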